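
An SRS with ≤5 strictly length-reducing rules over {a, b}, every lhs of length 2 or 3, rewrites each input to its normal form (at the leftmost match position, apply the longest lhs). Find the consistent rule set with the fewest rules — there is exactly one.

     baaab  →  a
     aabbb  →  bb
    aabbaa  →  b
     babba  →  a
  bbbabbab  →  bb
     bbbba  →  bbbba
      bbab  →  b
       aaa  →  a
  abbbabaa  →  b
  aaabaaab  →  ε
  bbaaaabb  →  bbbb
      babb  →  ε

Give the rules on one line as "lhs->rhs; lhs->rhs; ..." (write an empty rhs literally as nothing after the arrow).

aa->a; ab->; baa->b; bab->aa

  | baaab => bab => aa => a
  | aabbb => abbb => bb
  | aabbaa => abbaa => baa => b
  | babba => aaba => aba => a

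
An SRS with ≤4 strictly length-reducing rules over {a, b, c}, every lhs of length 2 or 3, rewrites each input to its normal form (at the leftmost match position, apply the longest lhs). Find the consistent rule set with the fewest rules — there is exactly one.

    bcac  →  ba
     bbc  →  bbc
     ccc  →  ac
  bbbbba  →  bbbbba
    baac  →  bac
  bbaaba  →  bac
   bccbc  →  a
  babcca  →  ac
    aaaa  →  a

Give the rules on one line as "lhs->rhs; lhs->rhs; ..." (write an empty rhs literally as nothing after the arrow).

  | bcac => bcc => ba
  | bbc
  | ccc => ac
  | bbbbba

aa->a; bab->ac; ca->c; cc->a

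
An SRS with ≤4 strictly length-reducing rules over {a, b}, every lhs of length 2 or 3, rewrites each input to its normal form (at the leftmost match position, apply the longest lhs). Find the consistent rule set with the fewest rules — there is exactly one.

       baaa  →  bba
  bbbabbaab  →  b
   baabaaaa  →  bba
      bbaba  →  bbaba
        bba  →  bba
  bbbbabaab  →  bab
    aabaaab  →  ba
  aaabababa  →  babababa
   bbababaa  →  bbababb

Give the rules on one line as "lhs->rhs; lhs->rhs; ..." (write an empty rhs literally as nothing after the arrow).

  | baaa => bba
  | bbbabbaab => aaabbaab => babbaab => babbba => baaaa => bbaa => bbb => aa => b
  | baabaaaa => bbaaaaa => bbbaaa => aaaaa => baaa => bba
  | bbaba

aa->b; aab->ba; bbb->aa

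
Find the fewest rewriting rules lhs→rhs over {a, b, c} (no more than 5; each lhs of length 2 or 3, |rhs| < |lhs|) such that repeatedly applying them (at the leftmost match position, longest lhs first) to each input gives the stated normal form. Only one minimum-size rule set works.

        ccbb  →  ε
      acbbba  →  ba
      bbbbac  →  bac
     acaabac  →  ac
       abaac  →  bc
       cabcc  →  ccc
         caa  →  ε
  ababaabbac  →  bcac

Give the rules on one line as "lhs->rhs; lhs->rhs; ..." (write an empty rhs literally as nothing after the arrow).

  | ccbb => cb => ε
  | acbbba => abba => ba
  | bbbbac => bcbac => bac
  | acaabac => acbbac => abac => ac

aa->b; ab->; bbb->bc; cb->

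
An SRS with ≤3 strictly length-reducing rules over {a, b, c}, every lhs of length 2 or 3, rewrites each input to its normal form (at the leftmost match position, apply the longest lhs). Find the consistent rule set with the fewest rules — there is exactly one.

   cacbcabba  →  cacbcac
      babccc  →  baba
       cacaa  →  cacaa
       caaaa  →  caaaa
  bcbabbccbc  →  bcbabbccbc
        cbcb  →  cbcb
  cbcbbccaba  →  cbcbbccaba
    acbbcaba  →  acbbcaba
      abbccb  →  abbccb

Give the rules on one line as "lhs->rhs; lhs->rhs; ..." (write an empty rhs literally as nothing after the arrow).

bba->c; ccc->a

  | cacbcabba => cacbcac
  | babccc => baba
  | cacaa
  | caaaa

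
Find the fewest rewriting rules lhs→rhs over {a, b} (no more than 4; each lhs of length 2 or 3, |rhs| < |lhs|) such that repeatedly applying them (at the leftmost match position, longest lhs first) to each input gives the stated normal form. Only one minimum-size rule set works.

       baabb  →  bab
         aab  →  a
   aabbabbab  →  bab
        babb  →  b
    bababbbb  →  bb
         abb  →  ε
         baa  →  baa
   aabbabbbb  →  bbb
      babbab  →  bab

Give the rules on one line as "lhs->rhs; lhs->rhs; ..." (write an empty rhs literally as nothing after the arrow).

  | baabb => bab
  | aab => a
  | aabbabbab => ababbab => babbab => bab
  | babb => b

aab->a; aba->ba; abb->; bba->a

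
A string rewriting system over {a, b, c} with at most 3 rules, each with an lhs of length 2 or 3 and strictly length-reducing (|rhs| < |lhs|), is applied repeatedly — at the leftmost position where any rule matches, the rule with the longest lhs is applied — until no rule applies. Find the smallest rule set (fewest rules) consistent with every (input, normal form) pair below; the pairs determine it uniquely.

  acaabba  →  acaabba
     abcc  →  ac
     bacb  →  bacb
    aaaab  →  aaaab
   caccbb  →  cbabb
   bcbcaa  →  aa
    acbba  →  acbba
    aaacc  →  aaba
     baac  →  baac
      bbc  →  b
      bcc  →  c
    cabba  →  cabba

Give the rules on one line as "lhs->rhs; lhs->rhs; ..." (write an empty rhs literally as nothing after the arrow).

acc->ba; bc->

  | acaabba
  | abcc => ac
  | bacb
  | aaaab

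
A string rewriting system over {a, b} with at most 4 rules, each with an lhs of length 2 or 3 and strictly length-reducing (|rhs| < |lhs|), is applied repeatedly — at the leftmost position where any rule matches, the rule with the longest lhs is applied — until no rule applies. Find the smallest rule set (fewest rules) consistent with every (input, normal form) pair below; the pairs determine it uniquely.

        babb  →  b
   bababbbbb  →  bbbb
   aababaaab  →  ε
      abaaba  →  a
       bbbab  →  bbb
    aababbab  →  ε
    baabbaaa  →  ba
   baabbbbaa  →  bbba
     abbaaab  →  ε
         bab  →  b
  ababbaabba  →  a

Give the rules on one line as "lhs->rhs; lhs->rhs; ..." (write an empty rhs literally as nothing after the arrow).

aa->a; ab->; abb->

  | babb => b
  | bababbbbb => babbbbb => bbbb
  | aababaaab => ababaaab => abaaab => aaab => aab => ab => ε
  | abaaba => aaba => aba => a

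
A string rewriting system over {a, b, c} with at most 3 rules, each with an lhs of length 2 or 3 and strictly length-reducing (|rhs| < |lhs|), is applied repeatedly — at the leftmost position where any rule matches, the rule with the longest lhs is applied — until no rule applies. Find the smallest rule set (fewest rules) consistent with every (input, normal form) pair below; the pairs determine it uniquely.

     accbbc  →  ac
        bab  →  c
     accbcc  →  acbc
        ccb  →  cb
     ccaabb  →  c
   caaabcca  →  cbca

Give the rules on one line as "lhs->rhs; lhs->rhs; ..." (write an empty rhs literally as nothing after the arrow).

  | accbbc => acbbc => accc => acc => ac
  | bab => bb => c
  | accbcc => acbcc => acbc
  | ccb => cb

ab->b; bb->c; cc->c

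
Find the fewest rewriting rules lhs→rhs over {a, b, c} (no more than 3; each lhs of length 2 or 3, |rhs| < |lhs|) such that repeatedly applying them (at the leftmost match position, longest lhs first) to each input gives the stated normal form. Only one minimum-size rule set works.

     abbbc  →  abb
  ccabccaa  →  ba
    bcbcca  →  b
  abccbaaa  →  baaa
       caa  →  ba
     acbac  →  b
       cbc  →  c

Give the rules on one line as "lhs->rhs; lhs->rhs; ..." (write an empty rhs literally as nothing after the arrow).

ac->; bc->; ca->b

  | abbbc => abb
  | ccabccaa => cbbccaa => cbcaa => caa => ba
  | bcbcca => bcca => ca => b
  | abccbaaa => acbaaa => baaa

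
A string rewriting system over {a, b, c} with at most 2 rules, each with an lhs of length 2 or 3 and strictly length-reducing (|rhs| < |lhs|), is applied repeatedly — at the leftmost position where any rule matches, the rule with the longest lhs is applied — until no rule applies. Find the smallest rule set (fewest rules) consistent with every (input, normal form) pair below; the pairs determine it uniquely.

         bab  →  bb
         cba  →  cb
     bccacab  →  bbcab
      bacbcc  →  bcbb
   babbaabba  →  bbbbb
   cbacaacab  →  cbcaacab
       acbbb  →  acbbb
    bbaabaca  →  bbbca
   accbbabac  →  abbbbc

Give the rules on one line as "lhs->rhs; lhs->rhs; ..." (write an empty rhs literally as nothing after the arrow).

  | bab => bb
  | cba => cb
  | bccacab => bbacab => bbcab
  | bacbcc => bcbcc => bcbb

ba->b; cc->b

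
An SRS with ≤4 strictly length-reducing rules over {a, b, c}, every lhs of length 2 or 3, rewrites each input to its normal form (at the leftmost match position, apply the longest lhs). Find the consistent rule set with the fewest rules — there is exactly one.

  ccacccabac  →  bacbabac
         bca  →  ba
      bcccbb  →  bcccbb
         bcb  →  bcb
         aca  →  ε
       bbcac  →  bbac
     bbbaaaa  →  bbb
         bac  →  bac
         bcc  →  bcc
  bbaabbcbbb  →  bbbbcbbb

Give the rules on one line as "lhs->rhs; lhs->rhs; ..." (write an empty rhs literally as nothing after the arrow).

aa->; ca->a; cca->ba

  | ccacccabac => bacccabac => bacbabac
  | bca => ba
  | bcccbb
  | bcb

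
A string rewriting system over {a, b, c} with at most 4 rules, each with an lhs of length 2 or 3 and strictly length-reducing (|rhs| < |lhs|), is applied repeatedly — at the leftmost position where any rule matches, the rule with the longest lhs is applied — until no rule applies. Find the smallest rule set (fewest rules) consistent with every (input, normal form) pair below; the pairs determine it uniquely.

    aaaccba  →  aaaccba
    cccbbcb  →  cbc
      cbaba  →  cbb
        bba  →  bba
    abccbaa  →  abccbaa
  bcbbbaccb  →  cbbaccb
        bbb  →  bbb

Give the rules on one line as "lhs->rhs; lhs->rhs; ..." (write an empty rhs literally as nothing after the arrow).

aba->b; bcb->c; ccc->c

  | aaaccba
  | cccbbcb => cbbcb => cbc
  | cbaba => cbb
  | bba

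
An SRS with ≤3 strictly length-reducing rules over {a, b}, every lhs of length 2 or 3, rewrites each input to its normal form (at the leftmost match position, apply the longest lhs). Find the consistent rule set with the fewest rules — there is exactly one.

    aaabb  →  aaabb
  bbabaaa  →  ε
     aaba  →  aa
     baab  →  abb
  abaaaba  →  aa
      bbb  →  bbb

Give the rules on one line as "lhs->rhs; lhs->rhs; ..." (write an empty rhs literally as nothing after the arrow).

  | aaabb
  | bbabaaa => bbaaa => baba => ba => ε
  | aaba => aa
  | baab => abb

ba->; baa->ab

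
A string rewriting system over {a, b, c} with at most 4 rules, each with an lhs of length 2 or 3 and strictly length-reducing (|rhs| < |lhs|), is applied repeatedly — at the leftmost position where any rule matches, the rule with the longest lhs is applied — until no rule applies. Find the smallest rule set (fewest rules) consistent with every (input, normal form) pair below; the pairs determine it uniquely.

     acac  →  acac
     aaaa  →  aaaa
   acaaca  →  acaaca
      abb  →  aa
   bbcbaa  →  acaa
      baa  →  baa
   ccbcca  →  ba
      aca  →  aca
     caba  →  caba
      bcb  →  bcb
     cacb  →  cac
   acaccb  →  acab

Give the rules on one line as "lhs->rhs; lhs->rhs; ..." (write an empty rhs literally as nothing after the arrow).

  | acac
  | aaaa
  | acaaca
  | abb => aa

acb->ac; bb->a; cc->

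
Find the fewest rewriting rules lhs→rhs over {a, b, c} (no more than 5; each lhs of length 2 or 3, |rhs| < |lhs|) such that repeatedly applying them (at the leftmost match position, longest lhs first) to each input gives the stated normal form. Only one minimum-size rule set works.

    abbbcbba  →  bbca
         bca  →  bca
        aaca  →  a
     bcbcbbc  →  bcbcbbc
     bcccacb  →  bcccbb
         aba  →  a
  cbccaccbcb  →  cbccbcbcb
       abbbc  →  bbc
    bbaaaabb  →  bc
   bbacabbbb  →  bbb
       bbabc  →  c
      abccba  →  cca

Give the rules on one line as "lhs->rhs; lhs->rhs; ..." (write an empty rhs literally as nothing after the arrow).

  | abbbcbba => bbcbba => bbcba => bbca
  | bca
  | aaca => aba => a
  | bcbcbbc

ab->; ac->b; ba->a; baa->c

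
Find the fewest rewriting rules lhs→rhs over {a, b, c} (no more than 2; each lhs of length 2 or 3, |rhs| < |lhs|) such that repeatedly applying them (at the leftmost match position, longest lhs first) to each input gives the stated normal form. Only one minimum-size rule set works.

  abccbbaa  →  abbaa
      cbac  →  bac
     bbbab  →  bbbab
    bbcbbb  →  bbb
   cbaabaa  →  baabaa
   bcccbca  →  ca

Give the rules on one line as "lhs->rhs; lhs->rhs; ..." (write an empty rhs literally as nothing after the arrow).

  | abccbbaa => accbbaa => acbbaa => abbaa
  | cbac => bac
  | bbbab
  | bbcbbb => bcbbb => cbbb => bbb

bc->c; cb->b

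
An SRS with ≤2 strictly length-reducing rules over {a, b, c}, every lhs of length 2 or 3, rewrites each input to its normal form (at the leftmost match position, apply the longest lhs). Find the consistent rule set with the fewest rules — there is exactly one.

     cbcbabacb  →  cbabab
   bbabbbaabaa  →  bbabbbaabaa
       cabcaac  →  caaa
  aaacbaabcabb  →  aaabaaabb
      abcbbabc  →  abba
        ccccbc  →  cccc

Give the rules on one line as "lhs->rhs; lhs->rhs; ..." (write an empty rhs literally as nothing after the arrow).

  | cbcbabacb => cbabacb => cbabab
  | bbabbbaabaa
  | cabcaac => caaac => caaa
  | aaacbaabcabb => aaabaabcabb => aaabaaabb

ac->a; bc->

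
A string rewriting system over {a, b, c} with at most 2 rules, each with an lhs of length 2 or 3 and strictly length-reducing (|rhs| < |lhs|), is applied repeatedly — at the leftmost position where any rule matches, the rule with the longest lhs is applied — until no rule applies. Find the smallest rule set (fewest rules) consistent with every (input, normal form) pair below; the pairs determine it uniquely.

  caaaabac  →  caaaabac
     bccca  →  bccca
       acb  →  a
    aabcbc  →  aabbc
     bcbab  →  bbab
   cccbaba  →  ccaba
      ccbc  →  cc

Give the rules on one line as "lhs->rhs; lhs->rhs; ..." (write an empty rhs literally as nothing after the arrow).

bcb->bb; cb->

  | caaaabac
  | bccca
  | acb => a
  | aabcbc => aabbc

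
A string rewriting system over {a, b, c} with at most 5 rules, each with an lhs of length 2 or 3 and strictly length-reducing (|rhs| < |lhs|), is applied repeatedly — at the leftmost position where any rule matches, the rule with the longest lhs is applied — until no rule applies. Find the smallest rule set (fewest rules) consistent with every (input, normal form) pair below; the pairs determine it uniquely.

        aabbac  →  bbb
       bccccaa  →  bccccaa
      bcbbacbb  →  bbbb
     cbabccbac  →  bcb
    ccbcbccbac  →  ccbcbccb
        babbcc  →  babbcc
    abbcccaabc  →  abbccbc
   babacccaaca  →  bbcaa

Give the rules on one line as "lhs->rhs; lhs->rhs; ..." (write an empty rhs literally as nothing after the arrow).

aab->bb; abc->b; ac->; cbb->b

  | aabbac => bbbac => bbb
  | bccccaa
  | bcbbacbb => bbacbb => bbbb
  | cbabccbac => cbbcbac => bcbac => bcb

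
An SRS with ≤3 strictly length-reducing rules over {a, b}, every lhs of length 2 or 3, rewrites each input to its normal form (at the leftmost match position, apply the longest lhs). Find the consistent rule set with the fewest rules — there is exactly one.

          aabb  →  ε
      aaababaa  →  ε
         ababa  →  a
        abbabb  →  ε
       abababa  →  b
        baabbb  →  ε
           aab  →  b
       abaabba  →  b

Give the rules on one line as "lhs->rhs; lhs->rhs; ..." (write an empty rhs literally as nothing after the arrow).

aa->; aba->b; bb->

  | aabb => bb => ε
  | aaababaa => ababaa => bbaa => aa => ε
  | ababa => bba => a
  | abbabb => aabb => bb => ε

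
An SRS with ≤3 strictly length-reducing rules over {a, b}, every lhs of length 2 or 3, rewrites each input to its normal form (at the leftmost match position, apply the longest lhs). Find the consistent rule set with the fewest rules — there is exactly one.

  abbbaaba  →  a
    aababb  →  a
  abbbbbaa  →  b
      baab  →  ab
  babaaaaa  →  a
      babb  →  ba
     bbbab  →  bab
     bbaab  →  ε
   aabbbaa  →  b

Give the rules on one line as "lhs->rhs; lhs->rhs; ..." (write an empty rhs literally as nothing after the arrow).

  | abbbaaba => abaaba => aaba => bba => a
  | aababb => bbabb => abb => a
  | abbbbbaa => abbbaa => abaa => aa => b
  | baab => ab

aa->b; baa->a; bb->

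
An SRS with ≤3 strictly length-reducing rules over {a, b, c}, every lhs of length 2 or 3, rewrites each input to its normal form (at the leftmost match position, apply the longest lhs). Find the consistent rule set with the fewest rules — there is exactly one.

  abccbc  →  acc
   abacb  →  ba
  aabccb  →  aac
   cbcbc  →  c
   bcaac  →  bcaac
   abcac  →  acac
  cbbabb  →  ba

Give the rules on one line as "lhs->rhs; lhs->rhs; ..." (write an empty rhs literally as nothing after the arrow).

  | abccbc => accbc => acc
  | abacb => bacb => ba
  | aabccb => aaccb => aac
  | cbcbc => cbc => c

ab->a; aba->ba; cb->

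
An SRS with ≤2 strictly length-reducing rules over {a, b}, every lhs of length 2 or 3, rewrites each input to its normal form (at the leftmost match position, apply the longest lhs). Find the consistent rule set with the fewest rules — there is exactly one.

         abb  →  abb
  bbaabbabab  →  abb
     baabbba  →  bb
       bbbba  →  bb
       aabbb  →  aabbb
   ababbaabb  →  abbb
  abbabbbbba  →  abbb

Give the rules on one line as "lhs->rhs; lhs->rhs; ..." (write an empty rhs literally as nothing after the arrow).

  | abb
  | bbaabbabab => abbabab => abab => abb
  | baabbba => babbba => bbbba => bb
  | bbbba => bb

ba->b; bba->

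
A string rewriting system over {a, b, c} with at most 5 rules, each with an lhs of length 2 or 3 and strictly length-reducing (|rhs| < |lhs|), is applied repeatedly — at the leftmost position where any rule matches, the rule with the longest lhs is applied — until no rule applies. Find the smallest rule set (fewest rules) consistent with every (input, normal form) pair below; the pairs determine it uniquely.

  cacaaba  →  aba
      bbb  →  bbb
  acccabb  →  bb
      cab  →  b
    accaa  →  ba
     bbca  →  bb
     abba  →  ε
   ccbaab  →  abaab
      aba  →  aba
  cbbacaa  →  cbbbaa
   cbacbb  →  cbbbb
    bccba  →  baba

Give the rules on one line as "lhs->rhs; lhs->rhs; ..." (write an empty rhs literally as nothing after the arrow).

  | cacaaba => caaba => aba
  | bbb
  | acccabb => bccabb => baabb => bac => bb
  | cab => b

abb->c; ac->b; ca->; cc->a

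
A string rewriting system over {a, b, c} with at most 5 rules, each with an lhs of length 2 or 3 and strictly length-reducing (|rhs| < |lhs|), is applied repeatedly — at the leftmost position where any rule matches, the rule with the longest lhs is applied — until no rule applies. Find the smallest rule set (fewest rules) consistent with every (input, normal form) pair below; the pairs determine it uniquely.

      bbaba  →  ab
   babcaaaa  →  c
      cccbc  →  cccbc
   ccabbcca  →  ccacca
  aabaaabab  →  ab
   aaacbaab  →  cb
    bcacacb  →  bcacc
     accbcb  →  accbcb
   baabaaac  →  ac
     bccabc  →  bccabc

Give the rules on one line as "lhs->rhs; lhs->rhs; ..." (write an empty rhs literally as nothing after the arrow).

  | bbaba => aba => ab
  | babcaaaa => bbcaaaa => caaaa => caa => c
  | cccbc
  | ccabbcca => ccacca

aa->; acb->c; ba->b; bb->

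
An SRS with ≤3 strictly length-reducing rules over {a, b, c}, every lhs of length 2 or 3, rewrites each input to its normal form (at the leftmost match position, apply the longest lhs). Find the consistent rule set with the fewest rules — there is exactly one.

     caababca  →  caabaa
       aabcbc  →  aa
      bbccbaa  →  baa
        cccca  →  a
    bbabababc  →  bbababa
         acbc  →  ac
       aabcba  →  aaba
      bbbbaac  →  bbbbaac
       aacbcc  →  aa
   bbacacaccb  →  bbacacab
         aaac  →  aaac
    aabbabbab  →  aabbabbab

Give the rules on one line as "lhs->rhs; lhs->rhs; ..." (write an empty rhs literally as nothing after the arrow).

bc->; cc->

  | caababca => caabaa
  | aabcbc => aabc => aa
  | bbccbaa => bcbaa => baa
  | cccca => cca => a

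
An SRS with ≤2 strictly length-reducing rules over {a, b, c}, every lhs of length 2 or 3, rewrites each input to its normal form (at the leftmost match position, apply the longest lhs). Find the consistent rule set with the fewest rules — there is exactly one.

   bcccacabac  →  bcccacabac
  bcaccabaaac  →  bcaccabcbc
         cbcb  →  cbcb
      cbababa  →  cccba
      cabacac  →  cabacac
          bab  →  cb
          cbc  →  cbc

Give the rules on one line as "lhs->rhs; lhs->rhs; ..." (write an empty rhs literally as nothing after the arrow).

aaa->cb; bab->cb

  | bcccacabac
  | bcaccabaaac => bcaccabcbc
  | cbcb
  | cbababa => ccbaba => cccba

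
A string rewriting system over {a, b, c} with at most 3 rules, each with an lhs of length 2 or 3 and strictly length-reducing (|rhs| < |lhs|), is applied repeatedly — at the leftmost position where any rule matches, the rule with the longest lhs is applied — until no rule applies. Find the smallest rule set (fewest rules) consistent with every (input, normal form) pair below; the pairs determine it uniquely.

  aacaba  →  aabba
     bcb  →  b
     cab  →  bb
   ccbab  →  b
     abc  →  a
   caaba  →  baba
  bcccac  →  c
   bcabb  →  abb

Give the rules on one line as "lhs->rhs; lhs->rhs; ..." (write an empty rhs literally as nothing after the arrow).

  | aacaba => aabba
  | bcb => b
  | cab => bb
  | ccbab => cacb => bcb => b

bc->; ca->b; cba->ac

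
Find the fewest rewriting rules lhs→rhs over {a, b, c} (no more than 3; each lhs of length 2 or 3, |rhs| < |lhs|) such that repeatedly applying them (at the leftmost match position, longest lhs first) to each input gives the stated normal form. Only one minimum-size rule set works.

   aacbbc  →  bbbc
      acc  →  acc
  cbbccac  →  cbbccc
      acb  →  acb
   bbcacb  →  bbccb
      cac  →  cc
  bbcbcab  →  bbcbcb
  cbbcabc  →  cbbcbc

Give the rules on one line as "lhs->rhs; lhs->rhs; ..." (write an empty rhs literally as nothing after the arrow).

  | aacbbc => bbbc
  | acc
  | cbbccac => cbbccc
  | acb

aac->b; ca->c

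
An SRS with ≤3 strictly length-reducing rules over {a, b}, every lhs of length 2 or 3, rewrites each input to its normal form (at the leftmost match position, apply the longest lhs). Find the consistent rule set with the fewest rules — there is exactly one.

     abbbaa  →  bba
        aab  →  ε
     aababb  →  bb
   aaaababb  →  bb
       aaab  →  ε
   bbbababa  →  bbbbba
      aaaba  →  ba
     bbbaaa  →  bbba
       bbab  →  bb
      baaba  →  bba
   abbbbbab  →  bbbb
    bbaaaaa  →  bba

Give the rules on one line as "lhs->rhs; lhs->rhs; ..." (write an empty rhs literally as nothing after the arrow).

aa->a; ab->; aba->ba

  | abbbaa => bbaa => bba
  | aab => ab => ε
  | aababb => ababb => babb => bb
  | aaaababb => aaababb => aababb => ababb => babb => bb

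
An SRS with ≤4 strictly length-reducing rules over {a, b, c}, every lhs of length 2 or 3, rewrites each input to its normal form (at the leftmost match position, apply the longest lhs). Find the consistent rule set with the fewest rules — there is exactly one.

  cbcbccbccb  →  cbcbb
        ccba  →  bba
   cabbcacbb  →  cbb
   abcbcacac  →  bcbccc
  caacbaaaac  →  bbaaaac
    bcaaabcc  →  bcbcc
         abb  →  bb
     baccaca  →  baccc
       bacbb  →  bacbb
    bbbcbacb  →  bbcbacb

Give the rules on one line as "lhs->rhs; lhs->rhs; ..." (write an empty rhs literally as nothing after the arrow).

  | cbcbccbccb => cbcbbbccb => cbcbbccb => cbcbbbb => cbcbbb => cbcbb
  | ccba => bba
  | cabbcacbb => cbbcacbb => cbbccbb => cbbbbb => cbbbb => cbbb => cbb
  | abcbcacac => bcbcacac => bcbccac => bcbccc

ab->b; bbb->bb; ca->c; ccb->bb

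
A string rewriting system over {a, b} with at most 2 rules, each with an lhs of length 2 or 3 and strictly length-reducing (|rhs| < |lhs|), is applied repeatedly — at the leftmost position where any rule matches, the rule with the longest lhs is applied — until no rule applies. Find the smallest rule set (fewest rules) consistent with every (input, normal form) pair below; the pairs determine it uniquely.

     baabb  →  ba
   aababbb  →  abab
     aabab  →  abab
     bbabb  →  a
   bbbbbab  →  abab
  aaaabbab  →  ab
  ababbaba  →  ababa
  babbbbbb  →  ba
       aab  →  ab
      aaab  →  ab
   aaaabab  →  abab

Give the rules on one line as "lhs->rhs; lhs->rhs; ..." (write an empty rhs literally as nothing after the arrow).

aa->a; bb->a

  | baabb => babb => baa => ba
  | aababbb => ababbb => abaab => abab
  | aabab => abab
  | bbabb => aabb => abb => aa => a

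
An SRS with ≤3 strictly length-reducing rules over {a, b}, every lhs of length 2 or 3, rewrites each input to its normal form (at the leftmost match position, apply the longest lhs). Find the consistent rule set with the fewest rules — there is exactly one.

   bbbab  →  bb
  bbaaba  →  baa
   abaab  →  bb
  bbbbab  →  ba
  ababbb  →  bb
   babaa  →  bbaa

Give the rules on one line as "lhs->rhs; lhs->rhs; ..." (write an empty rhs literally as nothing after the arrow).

ab->b; bbb->ba

  | bbbab => baab => bab => bb
  | bbaaba => bbaba => bbba => baa
  | abaab => baab => bab => bb
  | bbbbab => babab => bbab => bbb => ba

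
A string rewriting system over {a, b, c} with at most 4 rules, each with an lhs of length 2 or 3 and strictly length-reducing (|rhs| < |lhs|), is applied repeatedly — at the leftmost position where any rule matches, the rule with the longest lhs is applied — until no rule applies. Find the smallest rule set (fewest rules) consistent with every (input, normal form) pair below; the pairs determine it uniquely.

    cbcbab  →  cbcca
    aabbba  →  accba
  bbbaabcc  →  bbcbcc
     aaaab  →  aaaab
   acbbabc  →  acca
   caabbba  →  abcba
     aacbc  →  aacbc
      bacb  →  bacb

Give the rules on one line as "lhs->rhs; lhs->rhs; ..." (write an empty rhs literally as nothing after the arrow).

abb->cc; baa->c; bab->ca; cac->ab

  | cbcbab => cbcca
  | aabbba => accba
  | bbbaabcc => bbcbcc
  | aaaab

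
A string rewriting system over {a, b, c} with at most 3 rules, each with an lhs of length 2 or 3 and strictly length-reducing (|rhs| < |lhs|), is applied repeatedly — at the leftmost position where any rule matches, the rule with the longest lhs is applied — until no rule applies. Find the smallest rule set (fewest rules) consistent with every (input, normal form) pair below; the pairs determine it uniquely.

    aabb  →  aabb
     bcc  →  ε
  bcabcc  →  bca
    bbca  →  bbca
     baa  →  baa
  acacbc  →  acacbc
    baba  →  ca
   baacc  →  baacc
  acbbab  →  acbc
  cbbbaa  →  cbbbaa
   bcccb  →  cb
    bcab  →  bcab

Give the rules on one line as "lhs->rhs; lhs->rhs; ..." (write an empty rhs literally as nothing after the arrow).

bab->c; bcc->

  | aabb
  | bcc => ε
  | bcabcc => bca
  | bbca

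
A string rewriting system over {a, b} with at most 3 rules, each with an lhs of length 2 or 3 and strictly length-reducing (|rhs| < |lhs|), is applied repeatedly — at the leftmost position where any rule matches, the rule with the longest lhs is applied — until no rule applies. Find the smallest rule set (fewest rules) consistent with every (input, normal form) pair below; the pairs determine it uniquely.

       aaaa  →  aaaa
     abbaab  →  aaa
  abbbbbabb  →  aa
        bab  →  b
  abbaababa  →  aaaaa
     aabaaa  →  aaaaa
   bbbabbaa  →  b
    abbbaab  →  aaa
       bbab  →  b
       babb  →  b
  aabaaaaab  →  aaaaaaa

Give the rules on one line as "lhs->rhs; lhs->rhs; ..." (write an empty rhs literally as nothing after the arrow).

ab->a; ba->b; bb->b

  | aaaa
  | abbaab => abaab => aaab => aaa
  | abbbbbabb => abbbbabb => abbbabb => abbabb => ababb => aabb => aab => aa
  | bab => bb => b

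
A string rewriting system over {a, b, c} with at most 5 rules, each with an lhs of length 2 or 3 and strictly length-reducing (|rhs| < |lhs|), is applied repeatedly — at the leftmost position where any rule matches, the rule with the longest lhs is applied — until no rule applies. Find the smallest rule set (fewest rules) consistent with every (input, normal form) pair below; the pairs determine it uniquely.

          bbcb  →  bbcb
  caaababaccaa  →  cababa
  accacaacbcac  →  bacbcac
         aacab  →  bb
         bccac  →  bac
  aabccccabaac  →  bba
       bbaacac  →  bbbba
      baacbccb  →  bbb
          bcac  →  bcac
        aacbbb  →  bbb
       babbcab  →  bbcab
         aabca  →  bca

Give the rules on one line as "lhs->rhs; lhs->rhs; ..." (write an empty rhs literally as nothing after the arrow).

aa->; aac->ba; abb->b; cc->

  | bbcb
  | caaababaccaa => cababaccaa => cababaaa => cababa
  | accacaacbcac => aacaacbcac => baaacbcac => bacbcac
  | aacab => baab => bb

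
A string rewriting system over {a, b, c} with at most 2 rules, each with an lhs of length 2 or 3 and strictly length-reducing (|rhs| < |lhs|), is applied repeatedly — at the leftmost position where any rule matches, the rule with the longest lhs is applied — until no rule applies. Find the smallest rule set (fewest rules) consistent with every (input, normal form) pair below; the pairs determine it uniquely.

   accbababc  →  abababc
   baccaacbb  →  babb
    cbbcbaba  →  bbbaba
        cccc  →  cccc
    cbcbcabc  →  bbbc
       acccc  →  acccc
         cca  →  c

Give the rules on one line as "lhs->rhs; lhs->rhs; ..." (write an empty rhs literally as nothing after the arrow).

  | accbababc => acbababc => abababc
  | baccaacbb => bacacbb => bacbb => babb
  | cbbcbaba => bbcbaba => bbbaba
  | cccc

ca->; cb->b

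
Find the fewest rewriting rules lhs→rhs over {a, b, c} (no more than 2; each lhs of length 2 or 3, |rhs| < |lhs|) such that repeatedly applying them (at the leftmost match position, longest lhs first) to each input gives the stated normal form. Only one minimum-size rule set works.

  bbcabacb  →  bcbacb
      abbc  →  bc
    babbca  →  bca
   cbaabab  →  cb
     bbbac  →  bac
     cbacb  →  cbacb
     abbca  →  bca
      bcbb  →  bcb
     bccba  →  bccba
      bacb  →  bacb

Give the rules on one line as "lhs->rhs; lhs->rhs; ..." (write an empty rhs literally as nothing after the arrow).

  | bbcabacb => bcabacb => bcbacb
  | abbc => bbc => bc
  | babbca => bbbca => bbca => bca
  | cbaabab => cbabab => cbbab => cbab => cbb => cb

ab->b; bb->b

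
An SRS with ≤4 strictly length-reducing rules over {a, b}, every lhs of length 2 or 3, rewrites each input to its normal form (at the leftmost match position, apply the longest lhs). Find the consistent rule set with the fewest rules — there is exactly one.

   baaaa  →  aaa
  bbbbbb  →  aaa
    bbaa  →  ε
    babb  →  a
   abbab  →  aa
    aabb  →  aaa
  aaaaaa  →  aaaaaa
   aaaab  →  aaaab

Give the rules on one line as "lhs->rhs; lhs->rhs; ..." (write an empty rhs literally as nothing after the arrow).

  | baaaa => aaa
  | bbbbbb => abbbb => aabb => aaa
  | bbaa => ba => ε
  | babb => bb => a

ba->; bb->a; bba->b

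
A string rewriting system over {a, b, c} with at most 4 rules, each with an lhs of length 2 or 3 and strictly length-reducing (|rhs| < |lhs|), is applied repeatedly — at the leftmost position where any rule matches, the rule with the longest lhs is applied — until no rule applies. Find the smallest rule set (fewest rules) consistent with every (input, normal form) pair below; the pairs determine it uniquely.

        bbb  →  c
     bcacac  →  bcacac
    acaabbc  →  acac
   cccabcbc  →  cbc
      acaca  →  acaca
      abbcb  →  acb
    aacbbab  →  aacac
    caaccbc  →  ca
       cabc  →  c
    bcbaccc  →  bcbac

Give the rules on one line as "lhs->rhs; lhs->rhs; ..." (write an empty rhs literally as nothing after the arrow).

  | bbb => ab => c
  | bcacac
  | acaabbc => acabbc => acbbc => acac
  | cccabcbc => cabcbc => cccbc => cbc

ab->c; abb->bb; bb->a; cc->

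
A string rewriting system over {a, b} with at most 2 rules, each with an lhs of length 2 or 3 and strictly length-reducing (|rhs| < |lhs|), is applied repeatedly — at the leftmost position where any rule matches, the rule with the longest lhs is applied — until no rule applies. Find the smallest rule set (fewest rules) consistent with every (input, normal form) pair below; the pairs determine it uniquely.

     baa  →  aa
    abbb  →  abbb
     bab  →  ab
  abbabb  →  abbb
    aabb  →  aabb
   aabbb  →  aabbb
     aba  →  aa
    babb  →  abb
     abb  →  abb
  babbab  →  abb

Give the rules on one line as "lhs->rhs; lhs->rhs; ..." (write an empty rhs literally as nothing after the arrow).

ba->a; bba->b

  | baa => aa
  | abbb
  | bab => ab
  | abbabb => abbb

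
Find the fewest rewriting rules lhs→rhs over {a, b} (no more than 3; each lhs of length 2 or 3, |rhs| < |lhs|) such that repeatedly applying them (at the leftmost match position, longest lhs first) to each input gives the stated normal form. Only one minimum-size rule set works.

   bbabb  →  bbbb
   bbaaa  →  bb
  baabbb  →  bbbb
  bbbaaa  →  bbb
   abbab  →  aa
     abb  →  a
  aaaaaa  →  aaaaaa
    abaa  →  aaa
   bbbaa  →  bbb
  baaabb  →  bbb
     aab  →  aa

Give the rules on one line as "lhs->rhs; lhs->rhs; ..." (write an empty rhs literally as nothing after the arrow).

ab->a; ba->b

  | bbabb => bbbb
  | bbaaa => bbaa => bba => bb
  | baabbb => babbb => bbbb
  | bbbaaa => bbbaa => bbba => bbb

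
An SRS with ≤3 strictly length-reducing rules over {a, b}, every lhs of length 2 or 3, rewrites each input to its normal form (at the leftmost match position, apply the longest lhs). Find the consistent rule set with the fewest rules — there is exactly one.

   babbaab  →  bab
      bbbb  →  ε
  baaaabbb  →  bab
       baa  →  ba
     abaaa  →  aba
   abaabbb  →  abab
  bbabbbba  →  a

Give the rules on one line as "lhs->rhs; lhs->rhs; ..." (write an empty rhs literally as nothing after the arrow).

aa->a; bb->

  | babbaab => baaab => baab => bab
  | bbbb => bb => ε
  | baaaabbb => baaabbb => baabbb => babbb => bab
  | baa => ba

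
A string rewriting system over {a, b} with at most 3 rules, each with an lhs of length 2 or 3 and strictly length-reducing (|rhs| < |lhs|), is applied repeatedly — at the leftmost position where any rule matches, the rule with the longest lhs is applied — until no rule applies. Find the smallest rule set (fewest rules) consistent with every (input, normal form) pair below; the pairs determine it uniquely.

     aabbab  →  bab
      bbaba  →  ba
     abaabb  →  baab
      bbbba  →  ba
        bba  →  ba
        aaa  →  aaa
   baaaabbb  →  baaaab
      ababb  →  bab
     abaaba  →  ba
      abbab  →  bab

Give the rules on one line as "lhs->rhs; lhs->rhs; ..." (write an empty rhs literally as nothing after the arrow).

  | aabbab => aabab => abab => bab
  | bbaba => baba => bba => ba
  | abaabb => baabb => baab
  | bbbba => bbba => bba => ba

aba->ba; bb->b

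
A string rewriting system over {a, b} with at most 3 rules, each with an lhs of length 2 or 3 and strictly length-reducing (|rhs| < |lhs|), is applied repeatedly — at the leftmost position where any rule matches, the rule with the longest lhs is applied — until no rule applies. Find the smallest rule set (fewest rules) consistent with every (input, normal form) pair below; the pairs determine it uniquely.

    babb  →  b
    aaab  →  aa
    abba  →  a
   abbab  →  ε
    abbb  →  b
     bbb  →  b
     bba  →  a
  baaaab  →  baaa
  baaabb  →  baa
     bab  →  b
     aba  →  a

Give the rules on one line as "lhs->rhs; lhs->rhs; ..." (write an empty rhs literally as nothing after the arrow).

  | babb => b
  | aaab => aa
  | abba => a
  | abbab => ab => ε

ab->; abb->; bb->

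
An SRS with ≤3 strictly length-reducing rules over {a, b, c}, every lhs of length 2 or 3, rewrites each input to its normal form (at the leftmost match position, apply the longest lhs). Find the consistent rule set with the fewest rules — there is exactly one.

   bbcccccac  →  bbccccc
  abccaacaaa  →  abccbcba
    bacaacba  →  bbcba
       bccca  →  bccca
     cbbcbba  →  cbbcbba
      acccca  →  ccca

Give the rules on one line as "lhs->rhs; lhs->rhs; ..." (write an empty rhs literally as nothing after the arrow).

  | bbcccccac => bbccccc
  | abccaacaaa => abccbcaaa => abccbcba
  | bacaacba => baacba => bbcba
  | bccca

aa->b; ac->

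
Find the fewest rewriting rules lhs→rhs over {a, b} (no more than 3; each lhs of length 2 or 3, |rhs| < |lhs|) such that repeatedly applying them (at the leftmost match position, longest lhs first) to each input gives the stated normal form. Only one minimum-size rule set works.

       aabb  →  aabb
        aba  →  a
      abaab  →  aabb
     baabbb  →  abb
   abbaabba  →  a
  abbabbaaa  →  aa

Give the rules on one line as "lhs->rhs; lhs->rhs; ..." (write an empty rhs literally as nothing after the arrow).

  | aabb
  | aba => a
  | abaab => aabb
  | baabbb => abbbb => abb

ba->; baa->ab; bbb->b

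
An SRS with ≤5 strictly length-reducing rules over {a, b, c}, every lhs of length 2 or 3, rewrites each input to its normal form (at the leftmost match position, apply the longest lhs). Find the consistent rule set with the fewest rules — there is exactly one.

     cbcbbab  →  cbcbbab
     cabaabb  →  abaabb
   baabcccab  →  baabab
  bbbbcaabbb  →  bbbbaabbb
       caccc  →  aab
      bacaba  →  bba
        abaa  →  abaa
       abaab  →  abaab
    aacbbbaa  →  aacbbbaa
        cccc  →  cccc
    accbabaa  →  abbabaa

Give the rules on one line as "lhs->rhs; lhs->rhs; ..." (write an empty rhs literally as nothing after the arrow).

  | cbcbbab
  | cabaabb => abaabb
  | baabcccab => baabccab => baabcab => baabab
  | bbbbcaabbb => bbbbaabbb

aca->; acc->ab; ca->a; cac->aa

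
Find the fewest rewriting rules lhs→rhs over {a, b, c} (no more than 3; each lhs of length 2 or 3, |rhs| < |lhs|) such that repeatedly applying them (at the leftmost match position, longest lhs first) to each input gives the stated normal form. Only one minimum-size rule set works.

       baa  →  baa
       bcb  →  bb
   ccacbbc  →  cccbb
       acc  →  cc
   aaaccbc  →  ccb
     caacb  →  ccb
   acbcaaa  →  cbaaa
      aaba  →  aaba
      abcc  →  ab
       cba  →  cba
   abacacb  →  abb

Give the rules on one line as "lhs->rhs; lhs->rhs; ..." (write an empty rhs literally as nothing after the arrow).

ac->c; bc->b

  | baa
  | bcb => bb
  | ccacbbc => cccbbc => cccbb
  | acc => cc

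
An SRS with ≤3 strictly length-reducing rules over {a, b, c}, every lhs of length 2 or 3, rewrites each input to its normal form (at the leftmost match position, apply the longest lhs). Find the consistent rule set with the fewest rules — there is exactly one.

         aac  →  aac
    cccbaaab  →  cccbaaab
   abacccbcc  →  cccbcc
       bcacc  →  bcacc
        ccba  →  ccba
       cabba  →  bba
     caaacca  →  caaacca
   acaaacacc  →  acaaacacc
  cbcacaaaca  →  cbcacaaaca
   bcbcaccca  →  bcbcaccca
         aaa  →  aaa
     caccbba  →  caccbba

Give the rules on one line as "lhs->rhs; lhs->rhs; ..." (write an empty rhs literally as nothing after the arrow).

aba->; cab->b

  | aac
  | cccbaaab
  | abacccbcc => cccbcc
  | bcacc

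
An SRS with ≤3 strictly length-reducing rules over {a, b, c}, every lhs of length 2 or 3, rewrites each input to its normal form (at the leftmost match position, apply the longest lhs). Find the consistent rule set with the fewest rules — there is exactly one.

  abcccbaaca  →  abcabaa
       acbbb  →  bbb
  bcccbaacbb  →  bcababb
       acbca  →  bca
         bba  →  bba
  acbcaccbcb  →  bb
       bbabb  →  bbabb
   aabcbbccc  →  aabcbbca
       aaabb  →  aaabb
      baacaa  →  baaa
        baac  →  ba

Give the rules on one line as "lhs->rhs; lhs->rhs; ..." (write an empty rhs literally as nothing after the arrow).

ac->; ccb->a; ccc->ca

  | abcccbaaca => abcabaaca => abcabaa
  | acbbb => bbb
  | bcccbaacbb => bcabaacbb => bcababb
  | acbca => bca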